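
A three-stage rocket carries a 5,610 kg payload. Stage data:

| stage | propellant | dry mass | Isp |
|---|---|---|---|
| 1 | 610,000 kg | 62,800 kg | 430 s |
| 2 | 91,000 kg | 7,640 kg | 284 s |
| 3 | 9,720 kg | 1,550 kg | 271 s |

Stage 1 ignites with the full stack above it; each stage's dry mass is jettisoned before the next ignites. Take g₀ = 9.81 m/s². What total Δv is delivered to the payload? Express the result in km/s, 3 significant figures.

Ignition mass of stage 1 = 610,000+62,800 + 91,000+7,640 + 9,720+1,550 + 5,610 = 788,320 kg.
Stage 1: m₀ = 788,320 kg, m_f = 788,320 − 610,000 = 178,320 kg; Δv = 430×9.81×ln(4.421) = 4218.3×1.4863 ≈ 6270 m/s.
Stage 2: m₀ = 115,520 kg, m_f = 115,520 − 91,000 = 24,520 kg; Δv = 284×9.81×ln(4.711) = 2786.0×1.5500 ≈ 4318 m/s.
Stage 3: m₀ = 16,880 kg, m_f = 16,880 − 9,720 = 7,160 kg; Δv = 271×9.81×ln(2.358) = 2658.5×0.8576 ≈ 2280 m/s.
Total Δv = 6270 + 4318 + 2280 = 12868 m/s.

Δv ≈ 12.9 km/s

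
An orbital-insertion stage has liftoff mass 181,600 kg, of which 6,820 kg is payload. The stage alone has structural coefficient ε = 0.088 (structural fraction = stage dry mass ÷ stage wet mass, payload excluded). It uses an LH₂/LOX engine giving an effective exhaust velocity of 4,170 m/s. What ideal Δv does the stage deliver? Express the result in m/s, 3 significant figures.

Δv ≈ 8760 m/s

Stage wet mass = m₀ − payload = 181,600 − 6,820 = 174,780 kg.
Stage dry mass = ε × stage wet mass = 0.088 × 174,780 = 15,380.6 kg.
Burnout mass m_f = stage dry + payload = 15,380.6 + 6,820 = 22,200.6 kg.
Δv = v_e · ln(181,600/22,200.6) = 4170.0 × ln(8.18) = 4170.0 × 2.1017 ≈ 8764 m/s.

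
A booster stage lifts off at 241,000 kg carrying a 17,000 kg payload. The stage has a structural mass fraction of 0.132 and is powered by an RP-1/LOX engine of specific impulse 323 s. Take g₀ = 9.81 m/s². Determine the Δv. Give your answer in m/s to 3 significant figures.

Δv ≈ 5210 m/s

Stage wet mass = m₀ − payload = 241,000 − 17,000 = 224,000 kg.
Stage dry mass = ε × stage wet mass = 0.132 × 224,000 = 29,568 kg.
Burnout mass m_f = stage dry + payload = 29,568 + 17,000 = 46,568 kg.
v_e = Isp · g₀ = 323 × 9.81 = 3168.6 m/s.
From the ideal rocket equation, Δv = v_e · ln(241,000/46,568) = 3168.6 × ln(5.175) = 3168.6 × 1.6439 ≈ 5209 m/s.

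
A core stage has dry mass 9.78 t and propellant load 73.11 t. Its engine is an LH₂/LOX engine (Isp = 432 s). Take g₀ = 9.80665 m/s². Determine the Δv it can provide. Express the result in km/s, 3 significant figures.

v_e = Isp · g₀ = 432 × 9.80665 = 4236.5 m/s.
m₀ = m_dry + m_prop = 9.78 + 73.11 = 82.89 t.
Δv = v_e · ln(m₀/m_f) = 4236.5 × ln(8.475) = 4236.5 × 2.1372 ≈ 9054.1 m/s.

Δv ≈ 9.05 km/s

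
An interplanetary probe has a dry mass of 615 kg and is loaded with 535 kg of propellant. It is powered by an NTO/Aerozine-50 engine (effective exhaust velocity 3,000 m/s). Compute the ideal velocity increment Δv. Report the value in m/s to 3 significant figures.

m₀ = m_dry + m_prop = 615 + 535 = 1,150 kg.
Δv = v_e · ln(m₀/m_f) = 3000.0 × ln(1.87) = 3000.0 × 0.6259 ≈ 1877.7 m/s.

Δv ≈ 1880 m/s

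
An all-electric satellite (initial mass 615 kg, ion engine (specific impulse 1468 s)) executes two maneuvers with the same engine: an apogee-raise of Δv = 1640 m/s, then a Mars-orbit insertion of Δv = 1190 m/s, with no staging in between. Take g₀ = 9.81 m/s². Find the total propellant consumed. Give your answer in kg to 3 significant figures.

total propellant consumed ≈ 110 kg

v_e = Isp · g₀ = 1468 × 9.81 = 14401.1 m/s.
After the first burn: m = 615 × exp(−1640/14401.1) = 615 × 0.89236 = 548.801 kg.
After the second burn: m = 548.801 × exp(−1190/14401.1) = 548.801 × 0.92069 = 505.276 kg.
Total propellant = m₀ − m_final = 615 − 505.276 = 109.724 kg.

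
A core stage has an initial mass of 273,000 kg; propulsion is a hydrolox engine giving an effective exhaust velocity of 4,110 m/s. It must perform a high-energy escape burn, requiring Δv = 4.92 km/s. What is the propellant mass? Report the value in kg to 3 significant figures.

Using Δv = v_e ln(m₀/m_f): m₀/m_f = exp(Δv / v_e) = exp(4920 / 4110.0) = exp(1.1971) = 3.3104.
m_f = 273,000 / 3.3104 = 82,467.4 kg, so propellant = m₀ − m_f = 273,000 − 82,467.4 = 190,532.6 kg.

propellant mass ≈ 191000 kg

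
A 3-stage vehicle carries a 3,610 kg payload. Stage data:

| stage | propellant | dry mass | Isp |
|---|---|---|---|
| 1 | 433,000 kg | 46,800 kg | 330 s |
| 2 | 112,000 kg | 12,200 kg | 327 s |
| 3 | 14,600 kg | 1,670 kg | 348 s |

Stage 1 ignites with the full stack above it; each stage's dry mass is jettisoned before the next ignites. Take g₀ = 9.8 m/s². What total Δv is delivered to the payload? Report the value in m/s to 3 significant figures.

Ignition mass of stage 1 = 433,000+46,800 + 112,000+12,200 + 14,600+1,670 + 3,610 = 623,880 kg.
Stage 1: m₀ = 623,880 kg, m_f = 623,880 − 433,000 = 190,880 kg; Δv = 330×9.8×ln(3.268) = 3234.0×1.1843 ≈ 3830 m/s.
Stage 2: m₀ = 144,080 kg, m_f = 144,080 − 112,000 = 32,080 kg; Δv = 327×9.8×ln(4.491) = 3204.6×1.5021 ≈ 4814 m/s.
Stage 3: m₀ = 19,880 kg, m_f = 19,880 − 14,600 = 5,280 kg; Δv = 348×9.8×ln(3.765) = 3410.4×1.3258 ≈ 4521 m/s.
Total Δv = 3830 + 4814 + 4521 = 13165 m/s.

Δv ≈ 13200 m/s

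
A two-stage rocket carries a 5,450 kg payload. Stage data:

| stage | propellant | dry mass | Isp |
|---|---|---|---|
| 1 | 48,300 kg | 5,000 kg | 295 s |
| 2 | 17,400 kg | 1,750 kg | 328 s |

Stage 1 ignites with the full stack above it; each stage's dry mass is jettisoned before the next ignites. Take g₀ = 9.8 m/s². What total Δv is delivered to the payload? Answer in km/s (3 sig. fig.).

Δv ≈ 6.75 km/s

Ignition mass of stage 1 = 48,300+5,000 + 17,400+1,750 + 5,450 = 77,900 kg.
Stage 1: m₀ = 77,900 kg, m_f = 77,900 − 48,300 = 29,600 kg; Δv = 295×9.8×ln(2.632) = 2891.0×0.9677 ≈ 2797 m/s.
Stage 2: m₀ = 24,600 kg, m_f = 24,600 − 17,400 = 7,200 kg; Δv = 328×9.8×ln(3.417) = 3214.4×1.2287 ≈ 3949 m/s.
Total Δv = 2797 + 3949 = 6746 m/s.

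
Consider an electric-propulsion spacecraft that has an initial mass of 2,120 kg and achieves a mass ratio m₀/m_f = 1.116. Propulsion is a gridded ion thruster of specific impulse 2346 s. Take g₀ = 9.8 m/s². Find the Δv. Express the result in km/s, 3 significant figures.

v_e = Isp · g₀ = 2346 × 9.8 = 22990.8 m/s.
Δv = v_e · ln(1.116) = 22990.8 × 0.1098 ≈ 2523.3 m/s.

Δv ≈ 2.52 km/s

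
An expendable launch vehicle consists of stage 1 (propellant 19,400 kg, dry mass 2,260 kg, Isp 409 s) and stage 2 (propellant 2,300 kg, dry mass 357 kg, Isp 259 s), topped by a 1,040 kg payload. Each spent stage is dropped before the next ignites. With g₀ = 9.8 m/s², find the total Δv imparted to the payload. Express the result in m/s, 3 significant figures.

Ignition mass of stage 1 = 19,400+2,260 + 2,300+357 + 1,040 = 25,357 kg.
Stage 1: m₀ = 25,357 kg, m_f = 25,357 − 19,400 = 5,957 kg; Δv = 409×9.8×ln(4.257) = 4008.2×1.4485 ≈ 5806 m/s.
Stage 2: m₀ = 3,697 kg, m_f = 3,697 − 2,300 = 1,397 kg; Δv = 259×9.8×ln(2.646) = 2538.2×0.9732 ≈ 2470 m/s.
Total Δv = 5806 + 2470 = 8276 m/s.

Δv ≈ 8280 m/s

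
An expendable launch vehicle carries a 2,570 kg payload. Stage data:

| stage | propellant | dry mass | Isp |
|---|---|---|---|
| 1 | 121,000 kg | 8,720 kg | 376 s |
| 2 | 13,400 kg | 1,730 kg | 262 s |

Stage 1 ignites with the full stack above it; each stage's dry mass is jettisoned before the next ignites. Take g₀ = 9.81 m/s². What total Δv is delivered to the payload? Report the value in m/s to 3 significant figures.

Ignition mass of stage 1 = 121,000+8,720 + 13,400+1,730 + 2,570 = 147,420 kg.
Stage 1: m₀ = 147,420 kg, m_f = 147,420 − 121,000 = 26,420 kg; Δv = 376×9.81×ln(5.58) = 3688.6×1.7192 ≈ 6341 m/s.
Stage 2: m₀ = 17,700 kg, m_f = 17,700 − 13,400 = 4,300 kg; Δv = 262×9.81×ln(4.116) = 2570.2×1.4149 ≈ 3637 m/s.
Total Δv = 6341 + 3637 = 9978 m/s.

Δv ≈ 9980 m/s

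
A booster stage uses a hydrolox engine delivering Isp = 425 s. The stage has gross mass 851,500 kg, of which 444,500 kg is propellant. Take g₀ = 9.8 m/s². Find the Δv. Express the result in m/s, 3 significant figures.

Δv ≈ 3070 m/s

v_e = Isp · g₀ = 425 × 9.8 = 4165.0 m/s.
m_f = m₀ − m_prop = 851,500 − 444,500 = 407,000 kg.
From the ideal rocket equation, Δv = v_e · ln(m₀/m_f) = 4165.0 × ln(2.092) = 4165.0 × 0.7382 ≈ 3074.5 m/s.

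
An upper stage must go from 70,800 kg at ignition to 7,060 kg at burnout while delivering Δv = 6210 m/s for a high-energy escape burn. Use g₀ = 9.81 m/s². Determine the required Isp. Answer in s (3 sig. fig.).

Isp ≈ 275 s

ln(m₀/m_f) = ln(70800/7060) = ln(10.03) = 2.3054.
By the Tsiolkovsky rocket equation, v_e = Δv / ln(m₀/m_f) = 6210 / 2.3054 = 2693.7 m/s.
Isp = v_e / g₀ = 2693.7 / 9.81 = 274.6 s.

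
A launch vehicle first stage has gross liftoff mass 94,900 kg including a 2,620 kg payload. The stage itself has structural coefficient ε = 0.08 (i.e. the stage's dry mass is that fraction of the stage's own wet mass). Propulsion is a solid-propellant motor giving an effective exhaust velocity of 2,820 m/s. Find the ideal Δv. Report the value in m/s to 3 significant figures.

Stage wet mass = m₀ − payload = 94,900 − 2,620 = 92,280 kg.
Stage dry mass = ε × stage wet mass = 0.08 × 92,280 = 7,382.4 kg.
Burnout mass m_f = stage dry + payload = 7,382.4 + 2,620 = 10,002.4 kg.
Δv = v_e · ln(94,900/10,002.4) = 2820.0 × ln(9.488) = 2820.0 × 2.2500 ≈ 6345 m/s.

Δv ≈ 6340 m/s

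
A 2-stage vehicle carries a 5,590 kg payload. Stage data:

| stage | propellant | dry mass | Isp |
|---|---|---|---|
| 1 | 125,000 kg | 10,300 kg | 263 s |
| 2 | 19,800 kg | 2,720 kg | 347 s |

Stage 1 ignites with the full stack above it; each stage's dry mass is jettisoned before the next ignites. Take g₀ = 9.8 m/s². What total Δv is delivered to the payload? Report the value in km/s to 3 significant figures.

Δv ≈ 7.88 km/s

Ignition mass of stage 1 = 125,000+10,300 + 19,800+2,720 + 5,590 = 163,410 kg.
Stage 1: m₀ = 163,410 kg, m_f = 163,410 − 125,000 = 38,410 kg; Δv = 263×9.8×ln(4.254) = 2577.4×1.4479 ≈ 3732 m/s.
Stage 2: m₀ = 28,110 kg, m_f = 28,110 − 19,800 = 8,310 kg; Δv = 347×9.8×ln(3.383) = 3400.6×1.2187 ≈ 4144 m/s.
Total Δv = 3732 + 4144 = 7876 m/s.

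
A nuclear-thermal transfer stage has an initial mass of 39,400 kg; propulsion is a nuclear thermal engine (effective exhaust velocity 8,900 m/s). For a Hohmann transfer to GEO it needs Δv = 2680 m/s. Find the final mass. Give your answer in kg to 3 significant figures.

final mass ≈ 29200 kg

Rocket equation: m₀/m_f = exp(Δv / v_e) = exp(2680 / 8900.0) = exp(0.3011) = 1.3514.
m_f = m₀ / 1.3514 = 39,400 / 1.3514 = 29,155 kg.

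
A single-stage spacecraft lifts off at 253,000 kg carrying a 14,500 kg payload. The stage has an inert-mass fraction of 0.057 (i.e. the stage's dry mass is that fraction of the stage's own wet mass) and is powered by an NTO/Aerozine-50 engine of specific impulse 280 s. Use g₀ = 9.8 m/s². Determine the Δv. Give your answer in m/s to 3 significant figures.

Stage wet mass = m₀ − payload = 253,000 − 14,500 = 238,500 kg.
Stage dry mass = ε × stage wet mass = 0.057 × 238,500 = 13,594.5 kg.
Burnout mass m_f = stage dry + payload = 13,594.5 + 14,500 = 28,094.5 kg.
v_e = Isp · g₀ = 280 × 9.8 = 2744.0 m/s.
Using Δv = v_e ln(m₀/m_f): Δv = v_e · ln(253,000/28,094.5) = 2744.0 × ln(9.005) = 2744.0 × 2.1978 ≈ 6031 m/s.

Δv ≈ 6030 m/s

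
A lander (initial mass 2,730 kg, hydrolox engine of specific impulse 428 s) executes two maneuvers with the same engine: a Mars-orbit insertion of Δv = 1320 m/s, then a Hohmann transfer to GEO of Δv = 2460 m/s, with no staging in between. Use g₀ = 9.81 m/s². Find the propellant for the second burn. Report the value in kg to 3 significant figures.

propellant for the second burn ≈ 884 kg

v_e = Isp · g₀ = 428 × 9.81 = 4198.7 m/s.
After the first burn: m = 2730 × exp(−1320/4198.7) = 2730 × 0.73024 = 1,993.56 kg.
After the second burn: m = 1,993.56 × exp(−2460/4198.7) = 1,993.56 × 0.55661 = 1,109.64 kg.
Second-burn propellant = 1,993.56 − 1,109.64 = 883.92 kg.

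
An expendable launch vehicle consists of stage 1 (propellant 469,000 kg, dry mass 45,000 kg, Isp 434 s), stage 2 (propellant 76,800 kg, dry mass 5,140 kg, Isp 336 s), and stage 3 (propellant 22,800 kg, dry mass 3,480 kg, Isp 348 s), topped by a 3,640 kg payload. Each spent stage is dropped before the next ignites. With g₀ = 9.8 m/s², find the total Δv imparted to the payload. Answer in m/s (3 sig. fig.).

Ignition mass of stage 1 = 469,000+45,000 + 76,800+5,140 + 22,800+3,480 + 3,640 = 625,860 kg.
Stage 1: m₀ = 625,860 kg, m_f = 625,860 − 469,000 = 156,860 kg; Δv = 434×9.8×ln(3.99) = 4253.2×1.3838 ≈ 5885 m/s.
Stage 2: m₀ = 111,860 kg, m_f = 111,860 − 76,800 = 35,060 kg; Δv = 336×9.8×ln(3.191) = 3292.8×1.1602 ≈ 3820 m/s.
Stage 3: m₀ = 29,920 kg, m_f = 29,920 − 22,800 = 7,120 kg; Δv = 348×9.8×ln(4.202) = 3410.4×1.4356 ≈ 4896 m/s.
Total Δv = 5885 + 3820 + 4896 = 14601 m/s.

Δv ≈ 14600 m/s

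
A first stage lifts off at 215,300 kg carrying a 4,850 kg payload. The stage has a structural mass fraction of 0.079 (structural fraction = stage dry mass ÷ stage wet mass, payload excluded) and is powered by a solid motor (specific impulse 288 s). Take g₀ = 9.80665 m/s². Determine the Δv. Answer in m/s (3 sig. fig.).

Δv ≈ 6510 m/s

Stage wet mass = m₀ − payload = 215,300 − 4,850 = 210,450 kg.
Stage dry mass = ε × stage wet mass = 0.079 × 210,450 = 16,625.6 kg.
Burnout mass m_f = stage dry + payload = 16,625.6 + 4,850 = 21,475.6 kg.
v_e = Isp · g₀ = 288 × 9.80665 = 2824.3 m/s.
Δv = v_e · ln(215,300/21,475.6) = 2824.3 × ln(10.03) = 2824.3 × 2.3051 ≈ 6510 m/s.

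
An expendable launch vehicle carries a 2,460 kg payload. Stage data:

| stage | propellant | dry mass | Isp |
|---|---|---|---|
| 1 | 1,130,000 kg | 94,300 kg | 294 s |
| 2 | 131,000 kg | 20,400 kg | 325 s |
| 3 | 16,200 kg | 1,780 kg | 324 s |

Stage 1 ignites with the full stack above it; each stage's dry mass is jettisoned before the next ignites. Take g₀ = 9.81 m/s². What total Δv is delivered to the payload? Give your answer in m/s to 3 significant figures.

Δv ≈ 14400 m/s

Ignition mass of stage 1 = 1,130,000+94,300 + 131,000+20,400 + 16,200+1,780 + 2,460 = 1,396,140 kg.
Stage 1: m₀ = 1,396,140 kg, m_f = 1,396,140 − 1,130,000 = 266,140 kg; Δv = 294×9.81×ln(5.246) = 2884.1×1.6574 ≈ 4780 m/s.
Stage 2: m₀ = 171,840 kg, m_f = 171,840 − 131,000 = 40,840 kg; Δv = 325×9.81×ln(4.208) = 3188.2×1.4369 ≈ 4581 m/s.
Stage 3: m₀ = 20,440 kg, m_f = 20,440 − 16,200 = 4,240 kg; Δv = 324×9.81×ln(4.821) = 3178.4×1.5729 ≈ 4999 m/s.
Total Δv = 4780 + 4581 + 4999 = 14360 m/s.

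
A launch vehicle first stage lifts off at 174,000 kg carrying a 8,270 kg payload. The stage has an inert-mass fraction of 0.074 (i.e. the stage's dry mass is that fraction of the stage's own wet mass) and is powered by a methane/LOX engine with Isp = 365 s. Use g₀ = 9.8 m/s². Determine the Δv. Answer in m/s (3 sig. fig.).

Stage wet mass = m₀ − payload = 174,000 − 8,270 = 165,730 kg.
Stage dry mass = ε × stage wet mass = 0.074 × 165,730 = 12,264 kg.
Burnout mass m_f = stage dry + payload = 12,264 + 8,270 = 20,534 kg.
v_e = Isp · g₀ = 365 × 9.8 = 3577.0 m/s.
Using Δv = v_e ln(m₀/m_f): Δv = v_e · ln(174,000/20,534) = 3577.0 × ln(8.474) = 3577.0 × 2.1370 ≈ 7644 m/s.

Δv ≈ 7640 m/s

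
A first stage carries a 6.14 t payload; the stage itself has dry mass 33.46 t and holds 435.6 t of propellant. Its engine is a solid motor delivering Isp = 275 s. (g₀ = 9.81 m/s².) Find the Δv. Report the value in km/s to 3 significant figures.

v_e = Isp · g₀ = 275 × 9.81 = 2697.8 m/s.
m₀ = payload + dry + propellant = 6.14 + 33.46 + 435.6 = 475.2 t.
m_f = payload + dry = 6.14 + 33.46 = 39.6 t.
Using Δv = v_e ln(m₀/m_f): Δv = v_e · ln(m₀/m_f) = 2697.8 × ln(12) = 2697.8 × 2.4849 ≈ 6703.7 m/s.

Δv ≈ 6.70 km/s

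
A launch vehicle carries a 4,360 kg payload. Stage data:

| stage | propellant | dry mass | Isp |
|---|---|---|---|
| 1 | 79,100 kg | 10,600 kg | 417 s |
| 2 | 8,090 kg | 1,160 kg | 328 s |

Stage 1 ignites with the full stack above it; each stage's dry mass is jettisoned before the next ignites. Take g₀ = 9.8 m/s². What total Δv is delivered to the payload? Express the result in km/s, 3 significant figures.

Ignition mass of stage 1 = 79,100+10,600 + 8,090+1,160 + 4,360 = 103,310 kg.
Stage 1: m₀ = 103,310 kg, m_f = 103,310 − 79,100 = 24,210 kg; Δv = 417×9.8×ln(4.267) = 4086.6×1.4510 ≈ 5930 m/s.
Stage 2: m₀ = 13,610 kg, m_f = 13,610 − 8,090 = 5,520 kg; Δv = 328×9.8×ln(2.466) = 3214.4×0.9024 ≈ 2901 m/s.
Total Δv = 5930 + 2901 = 8831 m/s.

Δv ≈ 8.83 km/s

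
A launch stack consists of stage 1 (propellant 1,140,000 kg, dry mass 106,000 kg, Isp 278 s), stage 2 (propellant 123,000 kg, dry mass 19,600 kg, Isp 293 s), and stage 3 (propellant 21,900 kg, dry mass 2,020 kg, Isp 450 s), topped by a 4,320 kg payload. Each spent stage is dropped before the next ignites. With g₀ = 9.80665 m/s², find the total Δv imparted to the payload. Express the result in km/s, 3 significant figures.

Δv ≈ 14.7 km/s

Ignition mass of stage 1 = 1,140,000+106,000 + 123,000+19,600 + 21,900+2,020 + 4,320 = 1,416,840 kg.
Stage 1: m₀ = 1,416,840 kg, m_f = 1,416,840 − 1,140,000 = 276,840 kg; Δv = 278×9.80665×ln(5.118) = 2726.2×1.6327 ≈ 4451 m/s.
Stage 2: m₀ = 170,840 kg, m_f = 170,840 − 123,000 = 47,840 kg; Δv = 293×9.80665×ln(3.571) = 2873.3×1.2729 ≈ 3657 m/s.
Stage 3: m₀ = 28,240 kg, m_f = 28,240 − 21,900 = 6,340 kg; Δv = 450×9.80665×ln(4.454) = 4413.0×1.4939 ≈ 6592 m/s.
Total Δv = 4451 + 3657 + 6592 = 14700 m/s.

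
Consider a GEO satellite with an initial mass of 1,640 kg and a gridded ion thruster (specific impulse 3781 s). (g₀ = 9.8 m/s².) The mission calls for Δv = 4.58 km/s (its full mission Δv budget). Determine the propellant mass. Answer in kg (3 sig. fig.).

propellant mass ≈ 191 kg

v_e = Isp · g₀ = 3781 × 9.8 = 37053.8 m/s.
Rocket equation: m₀/m_f = exp(Δv / v_e) = exp(4580 / 37053.8) = exp(0.1236) = 1.1316.
m_f = 1,640 / 1.1316 = 1,449.28 kg, so propellant = m₀ − m_f = 1,640 − 1,449.28 = 190.72 kg.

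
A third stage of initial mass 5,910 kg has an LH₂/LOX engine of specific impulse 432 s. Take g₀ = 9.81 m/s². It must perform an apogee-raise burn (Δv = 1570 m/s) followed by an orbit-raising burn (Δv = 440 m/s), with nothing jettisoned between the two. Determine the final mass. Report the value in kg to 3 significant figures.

final mass ≈ 3680 kg

v_e = Isp · g₀ = 432 × 9.81 = 4237.9 m/s.
After the first burn: m = 5910 × exp(−1570/4237.9) = 5910 × 0.69041 = 4,080.32 kg.
After the second burn: m = 4,080.32 × exp(−440/4237.9) = 4,080.32 × 0.90138 = 3,677.92 kg.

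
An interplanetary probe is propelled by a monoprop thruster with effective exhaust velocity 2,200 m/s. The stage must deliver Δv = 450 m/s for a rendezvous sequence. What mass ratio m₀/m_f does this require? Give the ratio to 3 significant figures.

Using Δv = v_e ln(m₀/m_f): m₀/m_f = exp(Δv / v_e) = exp(450 / 2200.0) = exp(0.2045) = 1.2270.

mass ratio ≈ 1.23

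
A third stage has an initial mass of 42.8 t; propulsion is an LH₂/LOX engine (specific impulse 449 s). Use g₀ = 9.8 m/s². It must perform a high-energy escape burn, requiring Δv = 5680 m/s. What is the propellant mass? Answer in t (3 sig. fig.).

propellant mass ≈ 31.0 t

v_e = Isp · g₀ = 449 × 9.8 = 4400.2 m/s.
From the ideal rocket equation, m₀/m_f = exp(Δv / v_e) = exp(5680 / 4400.2) = exp(1.2909) = 3.6359.
m_f = 42.8 / 3.6359 = 11.7715 t, so propellant = m₀ − m_f = 42.8 − 11.7715 = 31.0285 t.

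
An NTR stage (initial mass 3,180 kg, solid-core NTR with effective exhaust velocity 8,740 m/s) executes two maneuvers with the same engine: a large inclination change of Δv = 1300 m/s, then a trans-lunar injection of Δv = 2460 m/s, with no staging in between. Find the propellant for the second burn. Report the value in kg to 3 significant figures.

After the first burn: m = 3180 × exp(−1300/8740.0) = 3180 × 0.86179 = 2,740.49 kg.
After the second burn: m = 2,740.49 × exp(−2460/8740.0) = 2,740.49 × 0.75468 = 2,068.19 kg.
Second-burn propellant = 2,740.49 − 2,068.19 = 672.3 kg.

propellant for the second burn ≈ 672 kg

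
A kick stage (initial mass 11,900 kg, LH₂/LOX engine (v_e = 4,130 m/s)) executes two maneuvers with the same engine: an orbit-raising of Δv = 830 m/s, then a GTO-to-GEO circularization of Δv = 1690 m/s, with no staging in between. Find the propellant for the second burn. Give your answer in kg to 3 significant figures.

After the first burn: m = 11900 × exp(−830/4130.0) = 11900 × 0.81794 = 9,733.49 kg.
After the second burn: m = 9,733.49 × exp(−1690/4130.0) = 9,733.49 × 0.66418 = 6,464.79 kg.
Second-burn propellant = 9,733.49 − 6,464.79 = 3,268.7 kg.

propellant for the second burn ≈ 3270 kg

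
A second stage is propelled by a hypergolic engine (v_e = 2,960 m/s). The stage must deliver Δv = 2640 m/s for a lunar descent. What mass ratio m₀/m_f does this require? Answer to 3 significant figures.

m₀/m_f = exp(Δv / v_e) = exp(2640 / 2960.0) = exp(0.8919) = 2.4397.

mass ratio ≈ 2.44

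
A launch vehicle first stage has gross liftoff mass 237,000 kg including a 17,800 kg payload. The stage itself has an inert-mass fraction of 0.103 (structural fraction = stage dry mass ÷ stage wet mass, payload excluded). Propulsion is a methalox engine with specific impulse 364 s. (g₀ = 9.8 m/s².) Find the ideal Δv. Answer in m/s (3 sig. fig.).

Stage wet mass = m₀ − payload = 237,000 − 17,800 = 219,200 kg.
Stage dry mass = ε × stage wet mass = 0.103 × 219,200 = 22,577.6 kg.
Burnout mass m_f = stage dry + payload = 22,577.6 + 17,800 = 40,377.6 kg.
v_e = Isp · g₀ = 364 × 9.8 = 3567.2 m/s.
Using Δv = v_e ln(m₀/m_f): Δv = v_e · ln(237,000/40,377.6) = 3567.2 × ln(5.87) = 3567.2 × 1.7698 ≈ 6313 m/s.

Δv ≈ 6310 m/s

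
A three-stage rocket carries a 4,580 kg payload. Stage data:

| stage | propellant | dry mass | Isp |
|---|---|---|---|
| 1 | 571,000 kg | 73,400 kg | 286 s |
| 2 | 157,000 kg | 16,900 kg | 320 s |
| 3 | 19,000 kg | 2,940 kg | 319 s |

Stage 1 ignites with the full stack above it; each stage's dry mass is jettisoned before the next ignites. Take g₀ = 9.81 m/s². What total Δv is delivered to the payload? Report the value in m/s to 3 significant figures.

Δv ≈ 11900 m/s

Ignition mass of stage 1 = 571,000+73,400 + 157,000+16,900 + 19,000+2,940 + 4,580 = 844,820 kg.
Stage 1: m₀ = 844,820 kg, m_f = 844,820 − 571,000 = 273,820 kg; Δv = 286×9.81×ln(3.085) = 2805.7×1.1267 ≈ 3161 m/s.
Stage 2: m₀ = 200,420 kg, m_f = 200,420 − 157,000 = 43,420 kg; Δv = 320×9.81×ln(4.616) = 3139.2×1.5295 ≈ 4801 m/s.
Stage 3: m₀ = 26,520 kg, m_f = 26,520 − 19,000 = 7,520 kg; Δv = 319×9.81×ln(3.527) = 3129.4×1.2603 ≈ 3944 m/s.
Total Δv = 3161 + 4801 + 3944 = 11906 m/s.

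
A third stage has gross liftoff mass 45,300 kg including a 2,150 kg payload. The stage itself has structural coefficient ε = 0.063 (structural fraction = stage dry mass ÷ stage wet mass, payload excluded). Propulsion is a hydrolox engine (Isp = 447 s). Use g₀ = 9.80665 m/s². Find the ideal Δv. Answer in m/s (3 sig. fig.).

Stage wet mass = m₀ − payload = 45,300 − 2,150 = 43,150 kg.
Stage dry mass = ε × stage wet mass = 0.063 × 43,150 = 2,718.45 kg.
Burnout mass m_f = stage dry + payload = 2,718.45 + 2,150 = 4,868.45 kg.
v_e = Isp · g₀ = 447 × 9.80665 = 4383.6 m/s.
Δv = v_e · ln(45,300/4,868.45) = 4383.6 × ln(9.305) = 4383.6 × 2.2305 ≈ 9778 m/s.

Δv ≈ 9780 m/s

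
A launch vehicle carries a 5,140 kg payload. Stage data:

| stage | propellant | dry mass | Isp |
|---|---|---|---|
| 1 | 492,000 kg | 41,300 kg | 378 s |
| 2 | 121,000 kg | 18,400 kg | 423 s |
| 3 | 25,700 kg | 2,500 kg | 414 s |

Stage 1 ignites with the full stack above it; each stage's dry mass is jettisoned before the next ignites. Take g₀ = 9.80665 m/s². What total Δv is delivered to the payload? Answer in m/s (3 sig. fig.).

Δv ≈ 15400 m/s

Ignition mass of stage 1 = 492,000+41,300 + 121,000+18,400 + 25,700+2,500 + 5,140 = 706,040 kg.
Stage 1: m₀ = 706,040 kg, m_f = 706,040 − 492,000 = 214,040 kg; Δv = 378×9.80665×ln(3.299) = 3706.9×1.1935 ≈ 4424 m/s.
Stage 2: m₀ = 172,740 kg, m_f = 172,740 − 121,000 = 51,740 kg; Δv = 423×9.80665×ln(3.339) = 4148.2×1.2056 ≈ 5001 m/s.
Stage 3: m₀ = 33,340 kg, m_f = 33,340 − 25,700 = 7,640 kg; Δv = 414×9.80665×ln(4.364) = 4060.0×1.4734 ≈ 5982 m/s.
Total Δv = 4424 + 5001 + 5982 = 15407 m/s.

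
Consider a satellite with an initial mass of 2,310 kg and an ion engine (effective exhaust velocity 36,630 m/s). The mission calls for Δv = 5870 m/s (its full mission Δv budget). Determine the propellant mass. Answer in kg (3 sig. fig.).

propellant mass ≈ 342 kg

Rocket equation: m₀/m_f = exp(Δv / v_e) = exp(5870 / 36630.0) = exp(0.1603) = 1.1738.
m_f = 2,310 / 1.1738 = 1,967.97 kg, so propellant = m₀ − m_f = 2,310 − 1,967.97 = 342.03 kg.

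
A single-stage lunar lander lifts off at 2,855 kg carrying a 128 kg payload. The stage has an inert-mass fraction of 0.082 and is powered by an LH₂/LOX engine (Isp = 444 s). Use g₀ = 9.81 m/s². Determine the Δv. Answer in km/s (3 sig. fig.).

Δv ≈ 9.12 km/s

Stage wet mass = m₀ − payload = 2,855 − 128 = 2,727 kg.
Stage dry mass = ε × stage wet mass = 0.082 × 2,727 = 223.614 kg.
Burnout mass m_f = stage dry + payload = 223.614 + 128 = 351.614 kg.
v_e = Isp · g₀ = 444 × 9.81 = 4355.6 m/s.
From the ideal rocket equation, Δv = v_e · ln(2,855/351.614) = 4355.6 × ln(8.12) = 4355.6 × 2.0943 ≈ 9122 m/s.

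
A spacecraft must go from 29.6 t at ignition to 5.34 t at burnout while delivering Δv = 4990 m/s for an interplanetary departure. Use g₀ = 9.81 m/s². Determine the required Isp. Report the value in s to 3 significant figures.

ln(m₀/m_f) = ln(29600/5340) = ln(5.543) = 1.7125.
v_e = Δv / ln(m₀/m_f) = 4990 / 1.7125 = 2913.8 m/s.
Isp = v_e / g₀ = 2913.8 / 9.81 = 297.0 s.

Isp ≈ 297 s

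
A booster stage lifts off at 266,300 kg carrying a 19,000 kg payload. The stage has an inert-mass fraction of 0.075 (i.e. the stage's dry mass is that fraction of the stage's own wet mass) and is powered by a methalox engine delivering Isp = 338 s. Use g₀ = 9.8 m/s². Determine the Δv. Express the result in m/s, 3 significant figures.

Δv ≈ 6490 m/s

Stage wet mass = m₀ − payload = 266,300 − 19,000 = 247,300 kg.
Stage dry mass = ε × stage wet mass = 0.075 × 247,300 = 18,547.5 kg.
Burnout mass m_f = stage dry + payload = 18,547.5 + 19,000 = 37,547.5 kg.
v_e = Isp · g₀ = 338 × 9.8 = 3312.4 m/s.
Rocket equation: Δv = v_e · ln(266,300/37,547.5) = 3312.4 × ln(7.092) = 3312.4 × 1.9590 ≈ 6489 m/s.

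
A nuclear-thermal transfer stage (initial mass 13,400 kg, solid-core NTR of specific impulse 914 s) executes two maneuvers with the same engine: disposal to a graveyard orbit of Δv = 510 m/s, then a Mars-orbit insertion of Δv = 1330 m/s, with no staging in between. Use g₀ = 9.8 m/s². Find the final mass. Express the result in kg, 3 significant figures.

v_e = Isp · g₀ = 914 × 9.8 = 8957.2 m/s.
After the first burn: m = 13400 × exp(−510/8957.2) = 13400 × 0.94465 = 12,658.3 kg.
After the second burn: m = 12,658.3 × exp(−1330/8957.2) = 12,658.3 × 0.86201 = 10,911.6 kg.

final mass ≈ 10900 kg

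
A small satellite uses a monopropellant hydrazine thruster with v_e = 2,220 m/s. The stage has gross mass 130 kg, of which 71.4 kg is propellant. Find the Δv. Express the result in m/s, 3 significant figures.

Δv ≈ 1770 m/s

m_f = m₀ − m_prop = 130 − 71.4 = 58.6 kg.
From the ideal rocket equation, Δv = v_e · ln(m₀/m_f) = 2220.0 × ln(2.218) = 2220.0 × 0.7968 ≈ 1768.9 m/s.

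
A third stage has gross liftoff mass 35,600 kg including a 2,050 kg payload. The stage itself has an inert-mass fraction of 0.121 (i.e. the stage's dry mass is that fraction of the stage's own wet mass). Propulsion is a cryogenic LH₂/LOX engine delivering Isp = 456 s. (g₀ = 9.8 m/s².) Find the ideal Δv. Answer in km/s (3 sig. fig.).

Stage wet mass = m₀ − payload = 35,600 − 2,050 = 33,550 kg.
Stage dry mass = ε × stage wet mass = 0.121 × 33,550 = 4,059.55 kg.
Burnout mass m_f = stage dry + payload = 4,059.55 + 2,050 = 6,109.55 kg.
v_e = Isp · g₀ = 456 × 9.8 = 4468.8 m/s.
Δv = v_e · ln(35,600/6,109.55) = 4468.8 × ln(5.827) = 4468.8 × 1.7625 ≈ 7876 m/s.

Δv ≈ 7.88 km/s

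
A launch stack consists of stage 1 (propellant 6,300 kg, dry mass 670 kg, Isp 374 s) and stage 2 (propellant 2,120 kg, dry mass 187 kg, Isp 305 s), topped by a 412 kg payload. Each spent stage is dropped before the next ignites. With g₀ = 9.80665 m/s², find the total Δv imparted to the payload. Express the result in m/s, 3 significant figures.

Ignition mass of stage 1 = 6,300+670 + 2,120+187 + 412 = 9,689 kg.
Stage 1: m₀ = 9,689 kg, m_f = 9,689 − 6,300 = 3,389 kg; Δv = 374×9.80665×ln(2.859) = 3667.7×1.0505 ≈ 3853 m/s.
Stage 2: m₀ = 2,719 kg, m_f = 2,719 − 2,120 = 599 kg; Δv = 305×9.80665×ln(4.539) = 2991.0×1.5128 ≈ 4525 m/s.
Total Δv = 3853 + 4525 = 8378 m/s.

Δv ≈ 8380 m/s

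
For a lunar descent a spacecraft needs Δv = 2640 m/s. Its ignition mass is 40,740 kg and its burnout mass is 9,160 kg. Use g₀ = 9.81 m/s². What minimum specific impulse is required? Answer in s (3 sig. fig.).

ln(m₀/m_f) = ln(40740/9160) = ln(4.448) = 1.4924.
v_e = Δv / ln(m₀/m_f) = 2640 / 1.4924 = 1769.0 m/s.
Isp = v_e / g₀ = 1769.0 / 9.81 = 180.3 s.

Isp ≈ 180 s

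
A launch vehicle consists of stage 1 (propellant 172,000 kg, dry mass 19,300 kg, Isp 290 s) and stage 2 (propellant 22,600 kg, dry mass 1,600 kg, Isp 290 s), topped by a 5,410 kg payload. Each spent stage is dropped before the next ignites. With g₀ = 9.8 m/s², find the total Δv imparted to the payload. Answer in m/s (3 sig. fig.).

Ignition mass of stage 1 = 172,000+19,300 + 22,600+1,600 + 5,410 = 220,910 kg.
Stage 1: m₀ = 220,910 kg, m_f = 220,910 − 172,000 = 48,910 kg; Δv = 290×9.8×ln(4.517) = 2842.0×1.5078 ≈ 4285 m/s.
Stage 2: m₀ = 29,610 kg, m_f = 29,610 − 22,600 = 7,010 kg; Δv = 290×9.8×ln(4.224) = 2842.0×1.4408 ≈ 4095 m/s.
Total Δv = 4285 + 4095 = 8380 m/s.

Δv ≈ 8380 m/s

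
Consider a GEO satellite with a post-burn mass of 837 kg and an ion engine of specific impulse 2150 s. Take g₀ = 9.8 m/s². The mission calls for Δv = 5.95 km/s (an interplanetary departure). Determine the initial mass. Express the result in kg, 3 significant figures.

v_e = Isp · g₀ = 2150 × 9.8 = 21070.0 m/s.
m₀/m_f = exp(Δv / v_e) = exp(5950 / 21070.0) = exp(0.2824) = 1.3263.
m₀ = m_f × 1.3263 = 837 × 1.3263 = 1,110.11 kg.

initial mass ≈ 1110 kg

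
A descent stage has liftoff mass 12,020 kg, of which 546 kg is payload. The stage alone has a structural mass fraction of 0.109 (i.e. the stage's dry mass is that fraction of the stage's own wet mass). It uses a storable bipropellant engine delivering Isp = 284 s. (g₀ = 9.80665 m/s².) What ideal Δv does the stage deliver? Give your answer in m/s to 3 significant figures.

Stage wet mass = m₀ − payload = 12,020 − 546 = 11,474 kg.
Stage dry mass = ε × stage wet mass = 0.109 × 11,474 = 1,250.67 kg.
Burnout mass m_f = stage dry + payload = 1,250.67 + 546 = 1,796.67 kg.
v_e = Isp · g₀ = 284 × 9.80665 = 2785.1 m/s.
Rocket equation: Δv = v_e · ln(12,020/1,796.67) = 2785.1 × ln(6.69) = 2785.1 × 1.9006 ≈ 5293 m/s.

Δv ≈ 5290 m/s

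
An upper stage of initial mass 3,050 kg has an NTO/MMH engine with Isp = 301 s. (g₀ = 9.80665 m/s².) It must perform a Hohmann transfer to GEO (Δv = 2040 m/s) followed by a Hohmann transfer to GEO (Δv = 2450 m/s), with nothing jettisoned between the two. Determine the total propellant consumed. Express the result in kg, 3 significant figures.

total propellant consumed ≈ 2380 kg

v_e = Isp · g₀ = 301 × 9.80665 = 2951.8 m/s.
After the first burn: m = 3050 × exp(−2040/2951.8) = 3050 × 0.50102 = 1,528.11 kg.
After the second burn: m = 1,528.11 × exp(−2450/2951.8) = 1,528.11 × 0.43605 = 666.332 kg.
Total propellant = m₀ − m_final = 3050 − 666.332 = 2,383.668 kg.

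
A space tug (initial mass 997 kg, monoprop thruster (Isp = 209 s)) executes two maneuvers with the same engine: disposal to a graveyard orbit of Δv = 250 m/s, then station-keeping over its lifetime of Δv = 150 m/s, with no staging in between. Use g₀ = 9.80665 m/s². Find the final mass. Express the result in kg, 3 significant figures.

v_e = Isp · g₀ = 209 × 9.80665 = 2049.6 m/s.
After the first burn: m = 997 × exp(−250/2049.6) = 997 × 0.88517 = 882.514 kg.
After the second burn: m = 882.514 × exp(−150/2049.6) = 882.514 × 0.92943 = 820.235 kg.

final mass ≈ 820 kg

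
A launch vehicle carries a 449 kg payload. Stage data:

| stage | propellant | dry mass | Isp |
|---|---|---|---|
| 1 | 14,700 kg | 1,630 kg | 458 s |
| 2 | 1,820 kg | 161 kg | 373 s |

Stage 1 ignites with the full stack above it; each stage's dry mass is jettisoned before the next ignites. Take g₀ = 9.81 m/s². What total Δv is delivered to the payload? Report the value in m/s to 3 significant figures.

Δv ≈ 11900 m/s

Ignition mass of stage 1 = 14,700+1,630 + 1,820+161 + 449 = 18,760 kg.
Stage 1: m₀ = 18,760 kg, m_f = 18,760 − 14,700 = 4,060 kg; Δv = 458×9.81×ln(4.621) = 4493.0×1.5305 ≈ 6877 m/s.
Stage 2: m₀ = 2,430 kg, m_f = 2,430 − 1,820 = 610 kg; Δv = 373×9.81×ln(3.984) = 3659.1×1.3822 ≈ 5058 m/s.
Total Δv = 6877 + 5058 = 11935 m/s.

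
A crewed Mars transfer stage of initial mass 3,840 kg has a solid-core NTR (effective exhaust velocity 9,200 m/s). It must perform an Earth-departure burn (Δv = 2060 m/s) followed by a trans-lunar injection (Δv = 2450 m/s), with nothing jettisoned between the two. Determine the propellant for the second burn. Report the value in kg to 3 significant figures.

propellant for the second burn ≈ 718 kg

After the first burn: m = 3840 × exp(−2060/9200.0) = 3840 × 0.79938 = 3,069.62 kg.
After the second burn: m = 3,069.62 × exp(−2450/9200.0) = 3,069.62 × 0.76621 = 2,351.97 kg.
Second-burn propellant = 3,069.62 − 2,351.97 = 717.65 kg.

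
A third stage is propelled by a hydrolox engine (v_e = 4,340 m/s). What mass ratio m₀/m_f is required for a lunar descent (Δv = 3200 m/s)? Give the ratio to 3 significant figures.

mass ratio ≈ 2.09

m₀/m_f = exp(Δv / v_e) = exp(3200 / 4340.0) = exp(0.7373) = 2.0903.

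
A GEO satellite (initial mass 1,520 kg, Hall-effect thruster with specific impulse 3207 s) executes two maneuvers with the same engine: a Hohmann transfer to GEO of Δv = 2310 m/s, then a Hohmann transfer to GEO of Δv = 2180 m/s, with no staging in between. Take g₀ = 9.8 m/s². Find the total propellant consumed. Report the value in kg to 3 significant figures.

v_e = Isp · g₀ = 3207 × 9.8 = 31428.6 m/s.
After the first burn: m = 1520 × exp(−2310/31428.6) = 1520 × 0.92914 = 1,412.29 kg.
After the second burn: m = 1,412.29 × exp(−2180/31428.6) = 1,412.29 × 0.93299 = 1,317.65 kg.
Total propellant = m₀ − m_final = 1520 − 1,317.65 = 202.35 kg.

total propellant consumed ≈ 202 kg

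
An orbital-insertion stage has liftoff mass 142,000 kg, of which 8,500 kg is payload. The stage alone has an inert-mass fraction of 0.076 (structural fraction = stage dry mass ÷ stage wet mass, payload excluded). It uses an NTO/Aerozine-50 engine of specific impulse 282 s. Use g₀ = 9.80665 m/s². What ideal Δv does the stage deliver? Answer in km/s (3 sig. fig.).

Stage wet mass = m₀ − payload = 142,000 − 8,500 = 133,500 kg.
Stage dry mass = ε × stage wet mass = 0.076 × 133,500 = 10,146 kg.
Burnout mass m_f = stage dry + payload = 10,146 + 8,500 = 18,646 kg.
v_e = Isp · g₀ = 282 × 9.80665 = 2765.5 m/s.
By the Tsiolkovsky rocket equation, Δv = v_e · ln(142,000/18,646) = 2765.5 × ln(7.616) = 2765.5 × 2.0302 ≈ 5614 m/s.

Δv ≈ 5.61 km/s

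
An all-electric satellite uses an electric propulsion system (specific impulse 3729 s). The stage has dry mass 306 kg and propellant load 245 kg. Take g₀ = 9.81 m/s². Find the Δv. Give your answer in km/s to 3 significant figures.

v_e = Isp · g₀ = 3729 × 9.81 = 36581.5 m/s.
m₀ = m_dry + m_prop = 306 + 245 = 551 kg.
Rocket equation: Δv = v_e · ln(m₀/m_f) = 36581.5 × ln(1.801) = 36581.5 × 0.5881 ≈ 21515.4 m/s.

Δv ≈ 21.5 km/s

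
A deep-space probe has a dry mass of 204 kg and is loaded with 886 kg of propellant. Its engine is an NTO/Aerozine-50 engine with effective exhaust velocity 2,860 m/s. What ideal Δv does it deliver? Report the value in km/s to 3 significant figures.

Δv ≈ 4.79 km/s

m₀ = m_dry + m_prop = 204 + 886 = 1,090 kg.
Rocket equation: Δv = v_e · ln(m₀/m_f) = 2860.0 × ln(5.343) = 2860.0 × 1.6758 ≈ 4792.8 m/s.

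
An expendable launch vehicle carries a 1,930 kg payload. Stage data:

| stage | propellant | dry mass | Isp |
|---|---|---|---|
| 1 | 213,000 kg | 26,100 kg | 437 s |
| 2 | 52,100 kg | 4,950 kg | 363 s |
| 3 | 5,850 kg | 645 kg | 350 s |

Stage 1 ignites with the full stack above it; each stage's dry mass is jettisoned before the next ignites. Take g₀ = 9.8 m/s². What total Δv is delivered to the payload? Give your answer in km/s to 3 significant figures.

Ignition mass of stage 1 = 213,000+26,100 + 52,100+4,950 + 5,850+645 + 1,930 = 304,575 kg.
Stage 1: m₀ = 304,575 kg, m_f = 304,575 − 213,000 = 91,575 kg; Δv = 437×9.8×ln(3.326) = 4282.6×1.2018 ≈ 5147 m/s.
Stage 2: m₀ = 65,475 kg, m_f = 65,475 − 52,100 = 13,375 kg; Δv = 363×9.8×ln(4.895) = 3557.4×1.5883 ≈ 5650 m/s.
Stage 3: m₀ = 8,425 kg, m_f = 8,425 − 5,850 = 2,575 kg; Δv = 350×9.8×ln(3.272) = 3430.0×1.1854 ≈ 4066 m/s.
Total Δv = 5147 + 5650 + 4066 = 14863 m/s.

Δv ≈ 14.9 km/s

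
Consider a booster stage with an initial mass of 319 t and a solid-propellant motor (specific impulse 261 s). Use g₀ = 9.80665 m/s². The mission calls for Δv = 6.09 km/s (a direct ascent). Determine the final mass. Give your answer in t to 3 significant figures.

v_e = Isp · g₀ = 261 × 9.80665 = 2559.5 m/s.
m₀/m_f = exp(Δv / v_e) = exp(6090 / 2559.5) = exp(2.3793) = 10.7978.
m_f = m₀ / 10.7978 = 319 / 10.7978 = 29.5431 t.

final mass ≈ 29.5 t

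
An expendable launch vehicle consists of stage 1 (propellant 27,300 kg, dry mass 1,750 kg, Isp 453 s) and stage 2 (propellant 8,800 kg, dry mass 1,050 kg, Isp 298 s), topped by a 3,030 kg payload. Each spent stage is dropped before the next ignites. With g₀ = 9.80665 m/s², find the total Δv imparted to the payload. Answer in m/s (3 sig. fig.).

Ignition mass of stage 1 = 27,300+1,750 + 8,800+1,050 + 3,030 = 41,930 kg.
Stage 1: m₀ = 41,930 kg, m_f = 41,930 − 27,300 = 14,630 kg; Δv = 453×9.80665×ln(2.866) = 4442.4×1.0529 ≈ 4678 m/s.
Stage 2: m₀ = 12,880 kg, m_f = 12,880 − 8,800 = 4,080 kg; Δv = 298×9.80665×ln(3.157) = 2922.4×1.1496 ≈ 3360 m/s.
Total Δv = 4678 + 3360 = 8038 m/s.

Δv ≈ 8040 m/s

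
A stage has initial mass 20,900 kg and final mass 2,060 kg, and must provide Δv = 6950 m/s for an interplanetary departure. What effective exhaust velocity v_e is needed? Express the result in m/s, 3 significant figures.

ln(m₀/m_f) = ln(20900/2060) = ln(10.15) = 2.3170.
Rocket equation: v_e = Δv / ln(m₀/m_f) = 6950 / 2.3170 = 2999.5 m/s.

v_e ≈ 3000 m/s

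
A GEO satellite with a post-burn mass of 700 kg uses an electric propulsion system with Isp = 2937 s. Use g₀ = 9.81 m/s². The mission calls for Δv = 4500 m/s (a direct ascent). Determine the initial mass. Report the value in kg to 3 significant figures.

v_e = Isp · g₀ = 2937 × 9.81 = 28812.0 m/s.
m₀/m_f = exp(Δv / v_e) = exp(4500 / 28812.0) = exp(0.1562) = 1.1690.
m₀ = m_f × 1.1690 = 700 × 1.1690 = 818.3 kg.

initial mass ≈ 818 kg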